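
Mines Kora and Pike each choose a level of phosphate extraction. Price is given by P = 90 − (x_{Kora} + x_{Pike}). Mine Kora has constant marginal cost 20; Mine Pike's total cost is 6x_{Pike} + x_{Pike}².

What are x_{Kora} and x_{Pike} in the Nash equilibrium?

Mine Kora's profit: π = x_{Kora}(90 − (x_{Kora} + x_{Pike})) − 20x_{Kora}.
∂π/∂x_{Kora} = 70 − 2x_{Kora} − x_{Pike} = 0, so x_{Kora} = 35 − 0.5x_{Pike}.
For Pike: ∂π/∂x_{Pike} = 84 − 4x_{Pike} − x_{Kora} = 0 ⇒ x_{Pike} = 21 − 0.25x_{Kora}.
Plugging x_{Pike} into Kora's best response: x_{Kora} = 35 − 0.5(21 − 0.25x_{Kora}) ⇒ 0.875x_{Kora} = 24.5, so x_{Kora} = 28.
Then x_{Pike} = 21 − 0.25·28 = 14.

28, 14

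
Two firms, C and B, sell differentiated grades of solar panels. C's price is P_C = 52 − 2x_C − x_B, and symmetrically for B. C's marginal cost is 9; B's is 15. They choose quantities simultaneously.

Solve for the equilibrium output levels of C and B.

Firm C's profit: π = x_C(52 − 2x_C − x_B) − 9x_C.
∂π/∂x_C = 43 − 4x_C − x_B = 0 ⇒ x_C = 10.75 − 0.25x_B.
Similarly x_B = 9.25 − 0.25x_C.
Solving the two reaction functions simultaneously: (1 − (−0.25)(−0.25))x_C = 10.75 − 0.25·9.25, so 0.9375x_C = 8.4375 and x_C = 9.
Then x_B = 9.25 − 0.25·9 = 7.

9, 7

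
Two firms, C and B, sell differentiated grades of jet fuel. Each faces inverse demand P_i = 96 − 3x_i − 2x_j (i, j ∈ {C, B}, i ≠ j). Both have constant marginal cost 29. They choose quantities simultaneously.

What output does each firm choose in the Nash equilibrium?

8.375

Firm C's profit: π = x_C(96 − 3x_C − 2x_B) − 29x_C.
∂π/∂x_C = 67 − 6x_C − 2x_B = 0 ⇒ x_C = 67/6 − (1/3)x_B.
Setting x_C = x_B in the reaction function: x_C = 67/6 − (1/3)x_C, so x_C = (67/6) / (4/3) = 8.375.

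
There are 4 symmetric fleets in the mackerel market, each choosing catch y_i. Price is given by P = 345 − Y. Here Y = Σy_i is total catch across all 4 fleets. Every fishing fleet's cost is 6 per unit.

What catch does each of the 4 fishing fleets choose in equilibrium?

67.8

A representative fishing fleet's profit is π_i = y_i(345 − Y) − 6y_i, with Y = y_i + Σ_{j≠i} y_j.
First-order condition: 339 − 2y_i − Σ_{j≠i} y_j = 0.
In a symmetric equilibrium every fishing fleet chooses the same y, so Σ_{j≠i} y_j = 3y. The condition becomes 339 − 5y = 0, giving y = 339/5 = 67.8.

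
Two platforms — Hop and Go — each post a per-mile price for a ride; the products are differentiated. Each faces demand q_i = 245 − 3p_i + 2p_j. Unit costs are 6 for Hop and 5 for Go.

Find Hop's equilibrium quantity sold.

Hop's profit: π = (p_{Hop} − 6)(245 − 3p_{Hop} + 2p_{Go}).
∂π/∂p_{Hop} = 263 − 6p_{Hop} + 2p_{Go} = 0 ⇒ p_{Hop} = 263/6 + (1/3)p_{Go}.
Similarly p_{Go} = 130/3 + (1/3)p_{Hop}.
Substituting the second reaction function into the first: p_{Hop} = 263/6 + (1/3)(130/3 + (1/3)p_{Hop}), which gives (8/9)p_{Hop} = 1049/18 ⇒ p_{Hop} = 65.5625.
Then p_{Go} = 130/3 + (1/3)·65.5625 = 65.1875.
q_{Hop} = 245 − 3·65.5625 + 2·65.1875 = 178.6875.

178.6875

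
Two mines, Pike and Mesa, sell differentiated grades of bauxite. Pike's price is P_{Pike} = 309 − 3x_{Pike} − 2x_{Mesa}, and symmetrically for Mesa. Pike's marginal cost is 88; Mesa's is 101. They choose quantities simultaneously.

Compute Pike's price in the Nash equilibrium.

Mine Pike's profit: π = x_{Pike}(309 − 3x_{Pike} − 2x_{Mesa}) − 88x_{Pike}.
∂π/∂x_{Pike} = 221 − 6x_{Pike} − 2x_{Mesa} = 0 ⇒ x_{Pike} = 221/6 − (1/3)x_{Mesa}.
Similarly x_{Mesa} = 104/3 − (1/3)x_{Pike}.
Plugging x_{Mesa} into Pike's best response: x_{Pike} = 221/6 − (1/3)(104/3 − (1/3)x_{Pike}) ⇒ (8/9)x_{Pike} = 455/18, so x_{Pike} = 28.4375.
Then x_{Mesa} = 104/3 − (1/3)·28.4375 = 25.1875.
P_{Pike} = 309 − 3·28.4375 − 2·25.1875 = 173.3125.

173.3125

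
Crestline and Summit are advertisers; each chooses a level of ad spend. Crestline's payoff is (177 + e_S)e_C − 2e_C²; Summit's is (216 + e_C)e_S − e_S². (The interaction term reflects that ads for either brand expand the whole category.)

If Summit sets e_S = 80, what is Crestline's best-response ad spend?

64.25

Expanding Crestline's payoff: 177e_C + e_Se_C − 2e_C².
∂π/∂e_C = 177 + e_S − 4e_C = 0, so e_C = 44.25 + 0.25e_S.
At e_S = 80: e_C = 44.25 + 0.25·80 = 64.25.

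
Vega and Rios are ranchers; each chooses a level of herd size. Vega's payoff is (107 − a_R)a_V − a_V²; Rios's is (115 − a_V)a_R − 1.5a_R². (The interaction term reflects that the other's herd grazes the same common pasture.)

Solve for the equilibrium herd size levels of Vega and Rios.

41.2, 24.6

Expanding Vega's payoff: 107a_V − a_Ra_V − a_V².
∂π/∂a_V = 107 − a_R − 2a_V = 0, so a_V = 53.5 − 0.5a_R.
Likewise for Rios: a_R = 115/3 − (1/3)a_V.
Solving the two reaction functions simultaneously: (1 − (−0.5)(−1/3))a_V = 53.5 − 0.5·(115/3), so (5/6)a_V = 103/3 and a_V = 41.2.
Then a_R = 115/3 − (1/3)·41.2 = 24.6.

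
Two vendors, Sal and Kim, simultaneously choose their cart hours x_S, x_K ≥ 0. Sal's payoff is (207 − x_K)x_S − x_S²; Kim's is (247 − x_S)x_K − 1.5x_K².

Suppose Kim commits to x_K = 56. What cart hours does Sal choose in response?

75.5

Expanding Sal's payoff: 207x_S − x_Kx_S − x_S².
∂π/∂x_S = 207 − x_K − 2x_S = 0, so x_S = 103.5 − 0.5x_K.
At x_K = 56: x_S = 103.5 − 0.5·56 = 75.5.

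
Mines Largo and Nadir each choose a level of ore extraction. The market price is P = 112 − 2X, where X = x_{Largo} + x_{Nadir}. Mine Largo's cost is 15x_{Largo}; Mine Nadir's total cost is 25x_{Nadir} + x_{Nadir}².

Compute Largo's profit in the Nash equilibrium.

Mine Largo's profit: π = x_{Largo}(112 − 2(x_{Largo} + x_{Nadir})) − 15x_{Largo}.
∂π/∂x_{Largo} = 97 − 4x_{Largo} − 2x_{Nadir} = 0, so x_{Largo} = 24.25 − 0.5x_{Nadir}.
For Nadir: ∂π/∂x_{Nadir} = 87 − 6x_{Nadir} − 2x_{Largo} = 0 ⇒ x_{Nadir} = 14.5 − (1/3)x_{Largo}.
Plugging x_{Nadir} into Largo's best response: x_{Largo} = 24.25 − 0.5(14.5 − (1/3)x_{Largo}) ⇒ (5/6)x_{Largo} = 17, so x_{Largo} = 20.4.
Then x_{Nadir} = 14.5 − (1/3)·20.4 = 7.7.
Price P = 112 − 2·28.1 = 55.8.
Largo's profit: (55.8 − 15)·20.4 = 832.32.

832.32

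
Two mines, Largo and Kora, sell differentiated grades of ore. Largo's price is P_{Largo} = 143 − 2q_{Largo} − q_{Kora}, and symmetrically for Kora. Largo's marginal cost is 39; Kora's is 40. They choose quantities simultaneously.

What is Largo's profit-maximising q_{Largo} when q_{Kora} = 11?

Mine Largo's profit: π = q_{Largo}(143 − 2q_{Largo} − q_{Kora}) − 39q_{Largo}.
∂π/∂q_{Largo} = 104 − 4q_{Largo} − q_{Kora} = 0 ⇒ q_{Largo} = 26 − 0.25q_{Kora}.
At q_{Kora} = 11: q_{Largo} = 26 − 0.25·11 = 23.25.

23.25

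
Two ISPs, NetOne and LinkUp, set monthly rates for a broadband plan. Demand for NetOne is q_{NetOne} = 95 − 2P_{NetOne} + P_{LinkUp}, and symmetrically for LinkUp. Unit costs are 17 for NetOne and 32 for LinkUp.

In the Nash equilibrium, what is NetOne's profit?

NetOne's profit: π = (P_{NetOne} − 17)(95 − 2P_{NetOne} + P_{LinkUp}).
∂π/∂P_{NetOne} = 129 − 4P_{NetOne} + P_{LinkUp} = 0 ⇒ P_{NetOne} = 32.25 + 0.25P_{LinkUp}.
Similarly P_{LinkUp} = 39.75 + 0.25P_{NetOne}.
Solving the two reaction functions simultaneously: (1 − (0.25)(0.25))P_{NetOne} = 32.25 + 0.25·39.75, so 0.9375P_{NetOne} = 42.1875 and P_{NetOne} = 45.
Then P_{LinkUp} = 39.75 + 0.25·45 = 51.
q_{NetOne} = 95 − 2·45 + 51 = 56.
Profit = (45 − 17)·56 = 1568.

1568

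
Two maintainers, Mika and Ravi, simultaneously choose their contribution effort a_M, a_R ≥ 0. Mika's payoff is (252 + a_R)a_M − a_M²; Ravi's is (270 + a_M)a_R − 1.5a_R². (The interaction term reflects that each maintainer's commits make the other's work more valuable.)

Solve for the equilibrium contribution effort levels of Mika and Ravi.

205.2, 158.4

Expanding Mika's payoff: 252a_M + a_Ra_M − a_M².
∂π/∂a_M = 252 + a_R − 2a_M = 0, so a_M = 126 + 0.5a_R.
Likewise for Ravi: a_R = 90 + (1/3)a_M.
Plugging a_R into Mika's best response: a_M = 126 + 0.5(90 + (1/3)a_M) ⇒ (5/6)a_M = 171, so a_M = 205.2.
Then a_R = 90 + (1/3)·205.2 = 158.4.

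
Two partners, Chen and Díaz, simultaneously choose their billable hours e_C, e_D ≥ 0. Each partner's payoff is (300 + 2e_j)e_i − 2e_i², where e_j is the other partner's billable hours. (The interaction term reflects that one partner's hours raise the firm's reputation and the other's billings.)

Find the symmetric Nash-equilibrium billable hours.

Chen's payoff is (300 + 2e_D)e_C − 2e_C².
∂π/∂e_C = 300 + 2e_D − 4e_C = 0, so e_C = 75 + 0.5e_D.
Setting e_C = e_D in the reaction function: e_C = 75 + 0.5e_C, so e_C = 75 / 0.5 = 150.

150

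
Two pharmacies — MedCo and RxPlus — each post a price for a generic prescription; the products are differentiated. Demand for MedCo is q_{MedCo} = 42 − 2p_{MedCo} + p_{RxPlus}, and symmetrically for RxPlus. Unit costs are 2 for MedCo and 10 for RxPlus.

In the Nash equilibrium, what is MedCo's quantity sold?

28.8

MedCo's profit: π = (p_{MedCo} − 2)(42 − 2p_{MedCo} + p_{RxPlus}).
∂π/∂p_{MedCo} = 46 − 4p_{MedCo} + p_{RxPlus} = 0 ⇒ p_{MedCo} = 11.5 + 0.25p_{RxPlus}.
Similarly p_{RxPlus} = 15.5 + 0.25p_{MedCo}.
Plugging p_{RxPlus} into MedCo's best response: p_{MedCo} = 11.5 + 0.25(15.5 + 0.25p_{MedCo}) ⇒ 0.9375p_{MedCo} = 15.375, so p_{MedCo} = 16.4.
Then p_{RxPlus} = 15.5 + 0.25·16.4 = 19.6.
q_{MedCo} = 42 − 2·16.4 + 19.6 = 28.8.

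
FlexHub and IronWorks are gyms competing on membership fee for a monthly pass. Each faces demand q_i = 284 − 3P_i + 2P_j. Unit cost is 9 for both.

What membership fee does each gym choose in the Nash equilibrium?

FlexHub's profit: π = (P_{FlexHub} − 9)(284 − 3P_{FlexHub} + 2P_{IronWorks}).
∂π/∂P_{FlexHub} = 311 − 6P_{FlexHub} + 2P_{IronWorks} = 0 ⇒ P_{FlexHub} = 311/6 + (1/3)P_{IronWorks}.
Setting P_{FlexHub} = P_{IronWorks} in the reaction function: P_{FlexHub} = 311/6 + (1/3)P_{FlexHub}, so P_{FlexHub} = (311/6) / (2/3) = 77.75.

77.75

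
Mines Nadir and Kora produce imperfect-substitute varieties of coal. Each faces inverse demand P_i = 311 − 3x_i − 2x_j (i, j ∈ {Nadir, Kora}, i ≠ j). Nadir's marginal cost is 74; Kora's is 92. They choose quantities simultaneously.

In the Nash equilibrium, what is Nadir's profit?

Mine Nadir's profit: π = x_{Nadir}(311 − 3x_{Nadir} − 2x_{Kora}) − 74x_{Nadir}.
∂π/∂x_{Nadir} = 237 − 6x_{Nadir} − 2x_{Kora} = 0 ⇒ x_{Nadir} = 39.5 − (1/3)x_{Kora}.
Similarly x_{Kora} = 36.5 − (1/3)x_{Nadir}.
Substituting the second reaction function into the first: x_{Nadir} = 39.5 − (1/3)(36.5 − (1/3)x_{Nadir}), which gives (8/9)x_{Nadir} = 82/3 ⇒ x_{Nadir} = 30.75.
Then x_{Kora} = 36.5 − (1/3)·30.75 = 26.25.
P_{Nadir} = 311 − 3·30.75 − 2·26.25 = 166.25.
Profit = (166.25 − 74)·30.75 = 2836.6875.

2836.6875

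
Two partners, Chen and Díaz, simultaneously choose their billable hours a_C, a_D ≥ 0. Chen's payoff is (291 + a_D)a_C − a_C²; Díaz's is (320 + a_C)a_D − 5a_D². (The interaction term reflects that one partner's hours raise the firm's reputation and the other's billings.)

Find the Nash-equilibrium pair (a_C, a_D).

Expanding Chen's payoff: 291a_C + a_Da_C − a_C².
∂π/∂a_C = 291 + a_D − 2a_C = 0, so a_C = 145.5 + 0.5a_D.
Likewise for Díaz: a_D = 32 + 0.1a_C.
Solving the two reaction functions simultaneously: (1 − (0.5)(0.1))a_C = 145.5 + 0.5·32, so 0.95a_C = 161.5 and a_C = 170.
Then a_D = 32 + 0.1·170 = 49.

170, 49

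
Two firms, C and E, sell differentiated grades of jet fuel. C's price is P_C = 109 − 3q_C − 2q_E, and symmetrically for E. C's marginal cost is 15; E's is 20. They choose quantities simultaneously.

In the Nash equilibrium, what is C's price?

51.1875

Firm C's profit: π = q_C(109 − 3q_C − 2q_E) − 15q_C.
∂π/∂q_C = 94 − 6q_C − 2q_E = 0 ⇒ q_C = 47/3 − (1/3)q_E.
Similarly q_E = 89/6 − (1/3)q_C.
Solving the two reaction functions simultaneously: (1 − (−1/3)(−1/3))q_C = 47/3 − (1/3)·(89/6), so (8/9)q_C = 193/18 and q_C = 12.0625.
Then q_E = 89/6 − (1/3)·12.0625 = 10.8125.
P_C = 109 − 3·12.0625 − 2·10.8125 = 51.1875.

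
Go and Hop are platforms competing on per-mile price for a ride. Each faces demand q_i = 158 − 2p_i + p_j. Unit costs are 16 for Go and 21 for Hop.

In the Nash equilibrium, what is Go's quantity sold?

96

Go's profit: π = (p_{Go} − 16)(158 − 2p_{Go} + p_{Hop}).
∂π/∂p_{Go} = 190 − 4p_{Go} + p_{Hop} = 0 ⇒ p_{Go} = 47.5 + 0.25p_{Hop}.
Similarly p_{Hop} = 50 + 0.25p_{Go}.
Substituting the second reaction function into the first: p_{Go} = 47.5 + 0.25(50 + 0.25p_{Go}), which gives 0.9375p_{Go} = 60 ⇒ p_{Go} = 64.
Then p_{Hop} = 50 + 0.25·64 = 66.
q_{Go} = 158 − 2·64 + 66 = 96.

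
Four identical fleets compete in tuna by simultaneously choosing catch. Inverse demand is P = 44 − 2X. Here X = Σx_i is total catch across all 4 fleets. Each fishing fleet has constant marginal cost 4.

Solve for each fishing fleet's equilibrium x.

4

A representative fishing fleet's profit is π_i = x_i(44 − 2X) − 4x_i, with X = x_i + Σ_{j≠i} x_j.
First-order condition: 40 − 4x_i − 2Σ_{j≠i} x_j = 0.
Imposing symmetry (x_j = x for all j) turns Σ_{j≠i} x_j into 3x, so 40 = 10x and x = 4.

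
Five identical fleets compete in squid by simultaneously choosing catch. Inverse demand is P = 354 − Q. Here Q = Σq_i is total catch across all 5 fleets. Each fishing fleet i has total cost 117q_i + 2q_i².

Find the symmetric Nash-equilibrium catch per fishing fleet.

23.7

A representative fishing fleet's profit is π_i = q_i(354 − Q) − 117q_i − 2q_i², with Q = q_i + Σ_{j≠i} q_j.
First-order condition: 237 − 6q_i − Σ_{j≠i} q_j = 0.
With identical fishing fleets, set every q_j = q: then 237 − 6q − 4q = 0, i.e. q = 237/10 = 23.7.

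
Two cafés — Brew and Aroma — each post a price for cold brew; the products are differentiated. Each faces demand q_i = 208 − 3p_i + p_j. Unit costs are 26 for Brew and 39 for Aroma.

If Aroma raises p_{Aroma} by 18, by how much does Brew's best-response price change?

3

Brew's profit: π = (p_{Brew} − 26)(208 − 3p_{Brew} + p_{Aroma}).
∂π/∂p_{Brew} = 286 − 6p_{Brew} + p_{Aroma} = 0 ⇒ p_{Brew} = 143/3 + (1/6)p_{Aroma}.
The reaction-function slope is 1/6, so an 18-unit rise in p_{Aroma} moves p_{Brew} by 1/6 × 18 = 3. Brew's best response rises — the actions are strategic complements.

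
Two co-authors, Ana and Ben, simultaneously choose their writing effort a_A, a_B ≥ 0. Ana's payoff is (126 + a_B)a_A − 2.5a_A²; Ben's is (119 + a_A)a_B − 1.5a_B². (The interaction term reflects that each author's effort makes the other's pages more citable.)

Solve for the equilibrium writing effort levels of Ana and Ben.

35.5, 51.5

Expanding Ana's payoff: 126a_A + a_Ba_A − 2.5a_A².
∂π/∂a_A = 126 + a_B − 5a_A = 0, so a_A = 25.2 + 0.2a_B.
Likewise for Ben: a_B = 119/3 + (1/3)a_A.
Substituting the second reaction function into the first: a_A = 25.2 + 0.2(119/3 + (1/3)a_A), which gives (14/15)a_A = 497/15 ⇒ a_A = 35.5.
Then a_B = 119/3 + (1/3)·35.5 = 51.5.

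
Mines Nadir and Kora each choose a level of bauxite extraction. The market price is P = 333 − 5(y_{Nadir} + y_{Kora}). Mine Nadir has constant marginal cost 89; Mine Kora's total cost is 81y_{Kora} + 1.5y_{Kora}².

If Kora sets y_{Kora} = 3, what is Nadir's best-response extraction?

22.9

Mine Nadir's profit: π = y_{Nadir}(333 − 5(y_{Nadir} + y_{Kora})) − 89y_{Nadir}.
∂π/∂y_{Nadir} = 244 − 10y_{Nadir} − 5y_{Kora} = 0, so y_{Nadir} = 24.4 − 0.5y_{Kora}.
At y_{Kora} = 3: y_{Nadir} = 24.4 − 0.5·3 = 22.9.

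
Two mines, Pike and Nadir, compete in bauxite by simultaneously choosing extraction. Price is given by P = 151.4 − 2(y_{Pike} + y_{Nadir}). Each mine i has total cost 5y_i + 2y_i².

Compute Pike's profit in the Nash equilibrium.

Mine Pike's profit: π = y_{Pike}(151.4 − 2(y_{Pike} + y_{Nadir})) − 5y_{Pike} − 2y_{Pike}².
∂π/∂y_{Pike} = 146.4 − 8y_{Pike} − 2y_{Nadir} = 0, so y_{Pike} = 18.3 − 0.25y_{Nadir}.
By symmetry y_{Nadir} = y_{Pike}; substituting into the reaction function, 1.25y_{Pike} = 18.3 and y_{Pike} = 14.64.
Price P = 151.4 − 2·29.28 = 92.84.
Pike's profit: (92.84 − 5)·14.64 − 2(14.64)² = 857.3184.

857.3184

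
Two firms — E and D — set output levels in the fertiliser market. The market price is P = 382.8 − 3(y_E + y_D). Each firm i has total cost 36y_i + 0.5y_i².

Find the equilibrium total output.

Firm E's profit: π = y_E(382.8 − 3(y_E + y_D)) − 36y_E − 0.5y_E².
∂π/∂y_E = 346.8 − 7y_E − 3y_D = 0, so y_E = 1734/35 − (3/7)y_D.
The game is symmetric, so in equilibrium y_D = y_E: the reaction function gives (10/7)y_E = 1734/35, hence y_E = 34.68.
Total output: 34.68 + 34.68 = 69.36.

69.36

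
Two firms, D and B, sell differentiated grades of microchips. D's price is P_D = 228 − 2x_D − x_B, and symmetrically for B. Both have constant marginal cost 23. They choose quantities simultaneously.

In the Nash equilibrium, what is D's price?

Firm D's profit: π = x_D(228 − 2x_D − x_B) − 23x_D.
∂π/∂x_D = 205 − 4x_D − x_B = 0 ⇒ x_D = 51.25 − 0.25x_B.
Setting x_D = x_B in the reaction function: x_D = 51.25 − 0.25x_D, so x_D = 51.25 / 1.25 = 41.
P_D = 228 − 2·41 − 41 = 105.

105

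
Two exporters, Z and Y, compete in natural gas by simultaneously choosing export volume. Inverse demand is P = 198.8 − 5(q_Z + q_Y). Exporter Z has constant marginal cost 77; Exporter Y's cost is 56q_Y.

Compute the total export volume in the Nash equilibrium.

17.64

Exporter Z's profit: π = q_Z(198.8 − 5(q_Z + q_Y)) − 77q_Z.
∂π/∂q_Z = 121.8 − 10q_Z − 5q_Y = 0, so q_Z = 12.18 − 0.5q_Y.
By the same steps for Y: q_Y = 14.28 − 0.5q_Z.
Plugging q_Y into Z's best response: q_Z = 12.18 − 0.5(14.28 − 0.5q_Z) ⇒ 0.75q_Z = 5.04, so q_Z = 6.72.
Then q_Y = 14.28 − 0.5·6.72 = 10.92.
Total export volume: 6.72 + 10.92 = 17.64.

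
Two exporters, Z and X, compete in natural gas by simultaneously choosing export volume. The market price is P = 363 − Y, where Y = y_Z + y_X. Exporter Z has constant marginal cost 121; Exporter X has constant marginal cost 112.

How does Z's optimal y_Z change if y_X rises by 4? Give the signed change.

Exporter Z's profit: π = y_Z(363 − (y_Z + y_X)) − 121y_Z.
∂π/∂y_Z = 242 − 2y_Z − y_X = 0, so y_Z = 121 − 0.5y_X.
The reaction-function slope is −0.5, so a 4-unit rise in y_X moves y_Z by −0.5 × 4 = −2. Z's best response falls — the actions are strategic substitutes.

-2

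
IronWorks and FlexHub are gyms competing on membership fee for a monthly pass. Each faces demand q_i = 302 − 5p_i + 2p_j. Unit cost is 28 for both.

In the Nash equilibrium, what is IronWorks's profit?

3712.8125

IronWorks's profit: π = (p_{IronWorks} − 28)(302 − 5p_{IronWorks} + 2p_{FlexHub}).
∂π/∂p_{IronWorks} = 442 − 10p_{IronWorks} + 2p_{FlexHub} = 0 ⇒ p_{IronWorks} = 44.2 + 0.2p_{FlexHub}.
Setting p_{IronWorks} = p_{FlexHub} in the reaction function: p_{IronWorks} = 44.2 + 0.2p_{IronWorks}, so p_{IronWorks} = 44.2 / 0.8 = 55.25.
q_{IronWorks} = 302 − 5·55.25 + 2·55.25 = 136.25.
Profit = (55.25 − 28)·136.25 = 3712.8125.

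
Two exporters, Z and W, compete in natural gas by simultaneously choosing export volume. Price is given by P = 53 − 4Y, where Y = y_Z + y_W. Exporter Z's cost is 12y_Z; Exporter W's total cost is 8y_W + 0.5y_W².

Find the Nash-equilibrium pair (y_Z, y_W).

Exporter Z's profit: π = y_Z(53 − 4(y_Z + y_W)) − 12y_Z.
∂π/∂y_Z = 41 − 8y_Z − 4y_W = 0, so y_Z = 5.125 − 0.5y_W.
For W: ∂π/∂y_W = 45 − 9y_W − 4y_Z = 0 ⇒ y_W = 5 − (4/9)y_Z.
Solving the two reaction functions simultaneously: (1 − (−0.5)(−4/9))y_Z = 5.125 − 0.5·5, so (7/9)y_Z = 2.625 and y_Z = 3.375.
Then y_W = 5 − (4/9)·3.375 = 3.5.

3.375, 3.5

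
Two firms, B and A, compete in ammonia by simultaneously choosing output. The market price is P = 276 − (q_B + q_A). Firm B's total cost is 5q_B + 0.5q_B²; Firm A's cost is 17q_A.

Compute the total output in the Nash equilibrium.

157.8

Firm B's profit: π = q_B(276 − (q_B + q_A)) − 5q_B − 0.5q_B².
∂π/∂q_B = 271 − 3q_B − q_A = 0, so q_B = 271/3 − (1/3)q_A.
For A: ∂π/∂q_A = 259 − 2q_A − q_B = 0 ⇒ q_A = 129.5 − 0.5q_B.
Plugging q_A into B's best response: q_B = 271/3 − (1/3)(129.5 − 0.5q_B) ⇒ (5/6)q_B = 283/6, so q_B = 56.6.
Then q_A = 129.5 − 0.5·56.6 = 101.2.
Total output: 56.6 + 101.2 = 157.8.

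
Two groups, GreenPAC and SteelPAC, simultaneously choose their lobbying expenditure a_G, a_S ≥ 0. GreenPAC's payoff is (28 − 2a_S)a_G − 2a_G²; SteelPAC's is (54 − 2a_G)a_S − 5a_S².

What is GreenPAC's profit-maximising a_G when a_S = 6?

Expanding GreenPAC's payoff: 28a_G − 2a_Sa_G − 2a_G².
∂π/∂a_G = 28 − 2a_S − 4a_G = 0, so a_G = 7 − 0.5a_S.
At a_S = 6: a_G = 7 − 0.5·6 = 4.

4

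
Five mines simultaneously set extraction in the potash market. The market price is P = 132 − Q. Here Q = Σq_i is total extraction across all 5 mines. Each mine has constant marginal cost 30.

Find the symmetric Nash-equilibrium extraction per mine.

17

A representative mine's profit is π_i = q_i(132 − Q) − 30q_i, with Q = q_i + Σ_{j≠i} q_j.
First-order condition: 102 − 2q_i − Σ_{j≠i} q_j = 0.
In a symmetric equilibrium every mine chooses the same q, so Σ_{j≠i} q_j = 4q. The condition becomes 102 − 6q = 0, giving q = 102/6 = 17.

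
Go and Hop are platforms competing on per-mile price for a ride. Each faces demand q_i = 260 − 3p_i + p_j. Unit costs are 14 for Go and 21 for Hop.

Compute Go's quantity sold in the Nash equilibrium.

141

Go's profit: π = (p_{Go} − 14)(260 − 3p_{Go} + p_{Hop}).
∂π/∂p_{Go} = 302 − 6p_{Go} + p_{Hop} = 0 ⇒ p_{Go} = 151/3 + (1/6)p_{Hop}.
Similarly p_{Hop} = 323/6 + (1/6)p_{Go}.
Substituting the second reaction function into the first: p_{Go} = 151/3 + (1/6)(323/6 + (1/6)p_{Go}), which gives (35/36)p_{Go} = 2135/36 ⇒ p_{Go} = 61.
Then p_{Hop} = 323/6 + (1/6)·61 = 64.
q_{Go} = 260 − 3·61 + 64 = 141.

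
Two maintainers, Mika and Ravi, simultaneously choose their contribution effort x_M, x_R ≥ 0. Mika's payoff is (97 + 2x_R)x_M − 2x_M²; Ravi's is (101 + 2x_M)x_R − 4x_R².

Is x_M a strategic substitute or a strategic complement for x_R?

strategic complements

Expanding Mika's payoff: 97x_M + 2x_Rx_M − 2x_M².
∂π/∂x_M = 97 + 2x_R − 4x_M = 0, so x_M = 24.25 + 0.5x_R.
The best-response slope dx_M/dx_R = 0.5 > 0: the reaction function is upward-sloping, so the choices are strategic complements.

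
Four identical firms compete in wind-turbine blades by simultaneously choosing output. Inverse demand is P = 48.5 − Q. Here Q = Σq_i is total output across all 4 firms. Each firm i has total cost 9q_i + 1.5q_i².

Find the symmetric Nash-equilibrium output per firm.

A representative firm's profit is π_i = q_i(48.5 − Q) − 9q_i − 1.5q_i², with Q = q_i + Σ_{j≠i} q_j.
First-order condition: 39.5 − 5q_i − Σ_{j≠i} q_j = 0.
Imposing symmetry (q_j = q for all j) turns Σ_{j≠i} q_j into 3q, so 39.5 = 8q and q = 4.9375.

4.9375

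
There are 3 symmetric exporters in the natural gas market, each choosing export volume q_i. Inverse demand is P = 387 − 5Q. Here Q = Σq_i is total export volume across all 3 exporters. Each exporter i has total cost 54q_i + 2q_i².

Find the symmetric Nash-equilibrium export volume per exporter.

13.875

A representative exporter's profit is π_i = q_i(387 − 5Q) − 54q_i − 2q_i², with Q = q_i + Σ_{j≠i} q_j.
First-order condition: 333 − 14q_i − 5Σ_{j≠i} q_j = 0.
With identical exporters, set every q_j = q: then 333 − 14q − 10q = 0, i.e. q = 333/24 = 13.875.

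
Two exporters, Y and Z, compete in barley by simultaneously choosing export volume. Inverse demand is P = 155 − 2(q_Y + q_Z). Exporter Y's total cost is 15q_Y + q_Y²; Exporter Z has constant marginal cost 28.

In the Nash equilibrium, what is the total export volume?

39.4

Exporter Y's profit: π = q_Y(155 − 2(q_Y + q_Z)) − 15q_Y − q_Y².
∂π/∂q_Y = 140 − 6q_Y − 2q_Z = 0, so q_Y = 70/3 − (1/3)q_Z.
For Z: ∂π/∂q_Z = 127 − 4q_Z − 2q_Y = 0 ⇒ q_Z = 31.75 − 0.5q_Y.
Plugging q_Z into Y's best response: q_Y = 70/3 − (1/3)(31.75 − 0.5q_Y) ⇒ (5/6)q_Y = 12.75, so q_Y = 15.3.
Then q_Z = 31.75 − 0.5·15.3 = 24.1.
Total export volume: 15.3 + 24.1 = 39.4.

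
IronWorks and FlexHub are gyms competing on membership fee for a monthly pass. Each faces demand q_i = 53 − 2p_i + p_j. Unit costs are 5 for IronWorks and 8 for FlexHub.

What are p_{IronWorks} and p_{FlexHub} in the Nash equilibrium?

IronWorks's profit: π = (p_{IronWorks} − 5)(53 − 2p_{IronWorks} + p_{FlexHub}).
∂π/∂p_{IronWorks} = 63 − 4p_{IronWorks} + p_{FlexHub} = 0 ⇒ p_{IronWorks} = 15.75 + 0.25p_{FlexHub}.
Similarly p_{FlexHub} = 17.25 + 0.25p_{IronWorks}.
Plugging p_{FlexHub} into IronWorks's best response: p_{IronWorks} = 15.75 + 0.25(17.25 + 0.25p_{IronWorks}) ⇒ 0.9375p_{IronWorks} = 20.0625, so p_{IronWorks} = 21.4.
Then p_{FlexHub} = 17.25 + 0.25·21.4 = 22.6.

21.4, 22.6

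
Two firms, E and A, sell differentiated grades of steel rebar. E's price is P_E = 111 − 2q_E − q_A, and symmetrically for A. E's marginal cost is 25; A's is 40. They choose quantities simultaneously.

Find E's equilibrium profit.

Firm E's profit: π = q_E(111 − 2q_E − q_A) − 25q_E.
∂π/∂q_E = 86 − 4q_E − q_A = 0 ⇒ q_E = 21.5 − 0.25q_A.
Similarly q_A = 17.75 − 0.25q_E.
Solving the two reaction functions simultaneously: (1 − (−0.25)(−0.25))q_E = 21.5 − 0.25·17.75, so 0.9375q_E = 17.0625 and q_E = 18.2.
Then q_A = 17.75 − 0.25·18.2 = 13.2.
P_E = 111 − 2·18.2 − 13.2 = 61.4.
Profit = (61.4 − 25)·18.2 = 662.48.

662.48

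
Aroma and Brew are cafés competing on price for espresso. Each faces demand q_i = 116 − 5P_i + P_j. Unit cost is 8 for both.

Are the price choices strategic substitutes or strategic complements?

Aroma's profit: π = (P_{Aroma} − 8)(116 − 5P_{Aroma} + P_{Brew}).
∂π/∂P_{Aroma} = 156 − 10P_{Aroma} + P_{Brew} = 0 ⇒ P_{Aroma} = 15.6 + 0.1P_{Brew}.
The best-response slope dP_{Aroma}/dP_{Brew} = 0.1 > 0: the reaction function is upward-sloping, so the choices are strategic complements.

strategic complements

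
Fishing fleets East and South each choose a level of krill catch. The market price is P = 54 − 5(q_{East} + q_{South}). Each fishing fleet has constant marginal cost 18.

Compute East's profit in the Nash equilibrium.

28.8

Fishing fleet East's profit: π = q_{East}(54 − 5(q_{East} + q_{South})) − 18q_{East}.
∂π/∂q_{East} = 36 − 10q_{East} − 5q_{South} = 0, so q_{East} = 3.6 − 0.5q_{South}.
By symmetry q_{South} = q_{East}; substituting into the reaction function, 1.5q_{East} = 3.6 and q_{East} = 2.4.
Price P = 54 − 5·4.8 = 30.
East's profit: (30 − 18)·2.4 = 28.8.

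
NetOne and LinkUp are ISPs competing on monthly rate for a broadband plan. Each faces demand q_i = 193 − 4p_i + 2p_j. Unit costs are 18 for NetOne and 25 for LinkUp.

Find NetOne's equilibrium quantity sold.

NetOne's profit: π = (p_{NetOne} − 18)(193 − 4p_{NetOne} + 2p_{LinkUp}).
∂π/∂p_{NetOne} = 265 − 8p_{NetOne} + 2p_{LinkUp} = 0 ⇒ p_{NetOne} = 33.125 + 0.25p_{LinkUp}.
Similarly p_{LinkUp} = 36.625 + 0.25p_{NetOne}.
Solving the two reaction functions simultaneously: (1 − (0.25)(0.25))p_{NetOne} = 33.125 + 0.25·36.625, so 0.9375p_{NetOne} = 1353/32 and p_{NetOne} = 45.1.
Then p_{LinkUp} = 36.625 + 0.25·45.1 = 47.9.
q_{NetOne} = 193 − 4·45.1 + 2·47.9 = 108.4.

108.4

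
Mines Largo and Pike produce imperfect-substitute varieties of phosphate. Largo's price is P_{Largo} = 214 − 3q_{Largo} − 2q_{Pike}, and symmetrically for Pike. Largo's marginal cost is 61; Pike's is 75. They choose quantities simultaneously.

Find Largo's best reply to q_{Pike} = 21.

18.5

Mine Largo's profit: π = q_{Largo}(214 − 3q_{Largo} − 2q_{Pike}) − 61q_{Largo}.
∂π/∂q_{Largo} = 153 − 6q_{Largo} − 2q_{Pike} = 0 ⇒ q_{Largo} = 25.5 − (1/3)q_{Pike}.
At q_{Pike} = 21: q_{Largo} = 25.5 − (1/3)·21 = 18.5.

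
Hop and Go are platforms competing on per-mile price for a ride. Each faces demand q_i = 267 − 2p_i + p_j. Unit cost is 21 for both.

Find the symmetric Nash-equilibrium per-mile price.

Hop's profit: π = (p_{Hop} − 21)(267 − 2p_{Hop} + p_{Go}).
∂π/∂p_{Hop} = 309 − 4p_{Hop} + p_{Go} = 0 ⇒ p_{Hop} = 77.25 + 0.25p_{Go}.
The game is symmetric, so in equilibrium p_{Go} = p_{Hop}: the reaction function gives 0.75p_{Hop} = 77.25, hence p_{Hop} = 103.

103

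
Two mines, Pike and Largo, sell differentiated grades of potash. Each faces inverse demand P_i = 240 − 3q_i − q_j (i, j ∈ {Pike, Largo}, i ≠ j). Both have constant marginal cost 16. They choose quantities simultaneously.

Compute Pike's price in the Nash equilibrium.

112

Mine Pike's profit: π = q_{Pike}(240 − 3q_{Pike} − q_{Largo}) − 16q_{Pike}.
∂π/∂q_{Pike} = 224 − 6q_{Pike} − q_{Largo} = 0 ⇒ q_{Pike} = 112/3 − (1/6)q_{Largo}.
By symmetry q_{Largo} = q_{Pike}; substituting into the reaction function, (7/6)q_{Pike} = 112/3 and q_{Pike} = 32.
P_{Pike} = 240 − 3·32 − 32 = 112.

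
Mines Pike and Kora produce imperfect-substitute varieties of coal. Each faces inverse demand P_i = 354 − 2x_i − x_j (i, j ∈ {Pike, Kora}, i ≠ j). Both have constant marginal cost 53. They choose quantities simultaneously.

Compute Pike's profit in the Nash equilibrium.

7248.08

Mine Pike's profit: π = x_{Pike}(354 − 2x_{Pike} − x_{Kora}) − 53x_{Pike}.
∂π/∂x_{Pike} = 301 − 4x_{Pike} − x_{Kora} = 0 ⇒ x_{Pike} = 75.25 − 0.25x_{Kora}.
Setting x_{Pike} = x_{Kora} in the reaction function: x_{Pike} = 75.25 − 0.25x_{Pike}, so x_{Pike} = 75.25 / 1.25 = 60.2.
P_{Pike} = 354 − 2·60.2 − 60.2 = 173.4.
Profit = (173.4 − 53)·60.2 = 7248.08.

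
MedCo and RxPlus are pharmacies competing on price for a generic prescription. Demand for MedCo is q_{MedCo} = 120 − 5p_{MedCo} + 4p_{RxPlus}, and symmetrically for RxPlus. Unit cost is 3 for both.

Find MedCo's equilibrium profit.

1901.25

MedCo's profit: π = (p_{MedCo} − 3)(120 − 5p_{MedCo} + 4p_{RxPlus}).
∂π/∂p_{MedCo} = 135 − 10p_{MedCo} + 4p_{RxPlus} = 0 ⇒ p_{MedCo} = 13.5 + 0.4p_{RxPlus}.
Setting p_{MedCo} = p_{RxPlus} in the reaction function: p_{MedCo} = 13.5 + 0.4p_{MedCo}, so p_{MedCo} = 13.5 / 0.6 = 22.5.
q_{MedCo} = 120 − 5·22.5 + 4·22.5 = 97.5.
Profit = (22.5 − 3)·97.5 = 1901.25.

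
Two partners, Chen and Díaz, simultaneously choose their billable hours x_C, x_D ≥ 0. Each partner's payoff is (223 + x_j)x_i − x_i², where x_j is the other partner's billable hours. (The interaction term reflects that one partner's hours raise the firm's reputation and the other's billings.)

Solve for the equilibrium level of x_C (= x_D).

223

Chen's payoff is (223 + x_D)x_C − x_C².
∂π/∂x_C = 223 + x_D − 2x_C = 0, so x_C = 111.5 + 0.5x_D.
The game is symmetric, so in equilibrium x_D = x_C: the reaction function gives 0.5x_C = 111.5, hence x_C = 223.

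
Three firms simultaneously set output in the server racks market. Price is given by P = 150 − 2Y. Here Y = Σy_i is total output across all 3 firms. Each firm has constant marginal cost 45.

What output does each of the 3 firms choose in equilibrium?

A representative firm's profit is π_i = y_i(150 − 2Y) − 45y_i, with Y = y_i + Σ_{j≠i} y_j.
First-order condition: 105 − 4y_i − 2Σ_{j≠i} y_j = 0.
In a symmetric equilibrium every firm chooses the same y, so Σ_{j≠i} y_j = 2y. The condition becomes 105 − 8y = 0, giving y = 105/8 = 13.125.

13.125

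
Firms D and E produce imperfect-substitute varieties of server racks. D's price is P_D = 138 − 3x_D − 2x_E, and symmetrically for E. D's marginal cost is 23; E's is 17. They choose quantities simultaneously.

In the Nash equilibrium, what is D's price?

65

Firm D's profit: π = x_D(138 − 3x_D − 2x_E) − 23x_D.
∂π/∂x_D = 115 − 6x_D − 2x_E = 0 ⇒ x_D = 115/6 − (1/3)x_E.
Similarly x_E = 121/6 − (1/3)x_D.
Plugging x_E into D's best response: x_D = 115/6 − (1/3)(121/6 − (1/3)x_D) ⇒ (8/9)x_D = 112/9, so x_D = 14.
Then x_E = 121/6 − (1/3)·14 = 15.5.
P_D = 138 − 3·14 − 2·15.5 = 65.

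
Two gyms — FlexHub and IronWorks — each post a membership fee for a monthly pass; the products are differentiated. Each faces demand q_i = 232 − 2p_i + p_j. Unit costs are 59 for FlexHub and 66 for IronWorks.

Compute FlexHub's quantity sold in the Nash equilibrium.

FlexHub's profit: π = (p_{FlexHub} − 59)(232 − 2p_{FlexHub} + p_{IronWorks}).
∂π/∂p_{FlexHub} = 350 − 4p_{FlexHub} + p_{IronWorks} = 0 ⇒ p_{FlexHub} = 87.5 + 0.25p_{IronWorks}.
Similarly p_{IronWorks} = 91 + 0.25p_{FlexHub}.
Substituting the second reaction function into the first: p_{FlexHub} = 87.5 + 0.25(91 + 0.25p_{FlexHub}), which gives 0.9375p_{FlexHub} = 110.25 ⇒ p_{FlexHub} = 117.6.
Then p_{IronWorks} = 91 + 0.25·117.6 = 120.4.
q_{FlexHub} = 232 − 2·117.6 + 120.4 = 117.2.

117.2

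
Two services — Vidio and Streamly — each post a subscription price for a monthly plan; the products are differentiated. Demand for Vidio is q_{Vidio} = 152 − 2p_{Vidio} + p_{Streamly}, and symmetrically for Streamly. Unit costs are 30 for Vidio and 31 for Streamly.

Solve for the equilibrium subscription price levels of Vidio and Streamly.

Vidio's profit: π = (p_{Vidio} − 30)(152 − 2p_{Vidio} + p_{Streamly}).
∂π/∂p_{Vidio} = 212 − 4p_{Vidio} + p_{Streamly} = 0 ⇒ p_{Vidio} = 53 + 0.25p_{Streamly}.
Similarly p_{Streamly} = 53.5 + 0.25p_{Vidio}.
Solving the two reaction functions simultaneously: (1 − (0.25)(0.25))p_{Vidio} = 53 + 0.25·53.5, so 0.9375p_{Vidio} = 66.375 and p_{Vidio} = 70.8.
Then p_{Streamly} = 53.5 + 0.25·70.8 = 71.2.

70.8, 71.2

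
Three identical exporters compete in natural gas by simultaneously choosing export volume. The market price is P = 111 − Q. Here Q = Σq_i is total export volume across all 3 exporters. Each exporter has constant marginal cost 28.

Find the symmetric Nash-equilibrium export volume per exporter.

20.75

A representative exporter's profit is π_i = q_i(111 − Q) − 28q_i, with Q = q_i + Σ_{j≠i} q_j.
First-order condition: 83 − 2q_i − Σ_{j≠i} q_j = 0.
With identical exporters, set every q_j = q: then 83 − 2q − 2q = 0, i.e. q = 83/4 = 20.75.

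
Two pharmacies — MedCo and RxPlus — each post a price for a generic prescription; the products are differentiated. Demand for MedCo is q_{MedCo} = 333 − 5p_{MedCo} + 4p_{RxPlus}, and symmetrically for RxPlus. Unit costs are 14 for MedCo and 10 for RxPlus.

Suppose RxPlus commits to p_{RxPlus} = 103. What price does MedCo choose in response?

81.5

MedCo's profit: π = (p_{MedCo} − 14)(333 − 5p_{MedCo} + 4p_{RxPlus}).
∂π/∂p_{MedCo} = 403 − 10p_{MedCo} + 4p_{RxPlus} = 0 ⇒ p_{MedCo} = 40.3 + 0.4p_{RxPlus}.
At p_{RxPlus} = 103: p_{MedCo} = 40.3 + 0.4·103 = 81.5.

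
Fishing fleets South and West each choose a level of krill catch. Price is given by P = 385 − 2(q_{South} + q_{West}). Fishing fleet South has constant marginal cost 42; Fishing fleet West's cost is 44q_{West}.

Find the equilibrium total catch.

114

Fishing fleet South's profit: π = q_{South}(385 − 2(q_{South} + q_{West})) − 42q_{South}.
∂π/∂q_{South} = 343 − 4q_{South} − 2q_{West} = 0, so q_{South} = 85.75 − 0.5q_{West}.
By the same steps for West: q_{West} = 85.25 − 0.5q_{South}.
Substituting the second reaction function into the first: q_{South} = 85.75 − 0.5(85.25 − 0.5q_{South}), which gives 0.75q_{South} = 43.125 ⇒ q_{South} = 57.5.
Then q_{West} = 85.25 − 0.5·57.5 = 56.5.
Total catch: 57.5 + 56.5 = 114.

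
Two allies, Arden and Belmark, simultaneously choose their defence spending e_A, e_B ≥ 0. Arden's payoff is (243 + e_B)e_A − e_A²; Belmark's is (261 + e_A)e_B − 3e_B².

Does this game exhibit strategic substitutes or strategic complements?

strategic complements

Expanding Arden's payoff: 243e_A + e_Be_A − e_A².
∂π/∂e_A = 243 + e_B − 2e_A = 0, so e_A = 121.5 + 0.5e_B.
The best-response slope de_A/de_B = 0.5 > 0: the reaction function is upward-sloping, so the choices are strategic complements.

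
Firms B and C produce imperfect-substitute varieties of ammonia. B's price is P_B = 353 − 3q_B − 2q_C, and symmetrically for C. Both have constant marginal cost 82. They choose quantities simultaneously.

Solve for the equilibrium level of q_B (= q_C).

33.875

Firm B's profit: π = q_B(353 − 3q_B − 2q_C) − 82q_B.
∂π/∂q_B = 271 − 6q_B − 2q_C = 0 ⇒ q_B = 271/6 − (1/3)q_C.
The game is symmetric, so in equilibrium q_C = q_B: the reaction function gives (4/3)q_B = 271/6, hence q_B = 33.875.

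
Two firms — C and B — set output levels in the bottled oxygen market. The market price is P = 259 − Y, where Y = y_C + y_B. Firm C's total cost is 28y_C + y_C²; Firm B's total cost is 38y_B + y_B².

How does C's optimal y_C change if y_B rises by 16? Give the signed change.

-4

Firm C's profit: π = y_C(259 − (y_C + y_B)) − 28y_C − y_C².
∂π/∂y_C = 231 − 4y_C − y_B = 0, so y_C = 57.75 − 0.25y_B.
The reaction-function slope is −0.25, so a 16-unit rise in y_B moves y_C by −0.25 × 16 = −4. C's best response falls — the actions are strategic substitutes.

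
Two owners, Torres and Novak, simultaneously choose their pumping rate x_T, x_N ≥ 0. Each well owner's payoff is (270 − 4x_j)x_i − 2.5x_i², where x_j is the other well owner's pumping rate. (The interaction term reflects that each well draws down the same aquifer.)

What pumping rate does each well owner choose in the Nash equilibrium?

30

Torres's payoff is (270 − 4x_N)x_T − 2.5x_T².
∂π/∂x_T = 270 − 4x_N − 5x_T = 0, so x_T = 54 − 0.8x_N.
The game is symmetric, so in equilibrium x_N = x_T: the reaction function gives 1.8x_T = 54, hence x_T = 30.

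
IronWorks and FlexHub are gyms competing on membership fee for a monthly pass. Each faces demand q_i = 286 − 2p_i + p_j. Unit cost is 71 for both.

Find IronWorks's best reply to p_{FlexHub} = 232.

165

IronWorks's profit: π = (p_{IronWorks} − 71)(286 − 2p_{IronWorks} + p_{FlexHub}).
∂π/∂p_{IronWorks} = 428 − 4p_{IronWorks} + p_{FlexHub} = 0 ⇒ p_{IronWorks} = 107 + 0.25p_{FlexHub}.
At p_{FlexHub} = 232: p_{IronWorks} = 107 + 0.25·232 = 165.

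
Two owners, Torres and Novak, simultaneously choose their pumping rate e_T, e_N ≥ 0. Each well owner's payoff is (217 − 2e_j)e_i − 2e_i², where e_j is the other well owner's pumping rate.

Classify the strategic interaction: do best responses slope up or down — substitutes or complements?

strategic substitutes

Torres's payoff is (217 − 2e_N)e_T − 2e_T².
∂π/∂e_T = 217 − 2e_N − 4e_T = 0, so e_T = 54.25 − 0.5e_N.
The best-response slope de_T/de_N = −0.5 < 0: the reaction function is downward-sloping, so the choices are strategic substitutes.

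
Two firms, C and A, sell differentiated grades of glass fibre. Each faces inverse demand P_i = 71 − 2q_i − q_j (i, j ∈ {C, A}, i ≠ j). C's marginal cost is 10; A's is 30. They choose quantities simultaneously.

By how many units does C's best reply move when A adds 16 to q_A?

-4

Firm C's profit: π = q_C(71 − 2q_C − q_A) − 10q_C.
∂π/∂q_C = 61 − 4q_C − q_A = 0 ⇒ q_C = 15.25 − 0.25q_A.
The reaction-function slope is −0.25, so a 16-unit rise in q_A moves q_C by −0.25 × 16 = −4. C's best response falls — the actions are strategic substitutes.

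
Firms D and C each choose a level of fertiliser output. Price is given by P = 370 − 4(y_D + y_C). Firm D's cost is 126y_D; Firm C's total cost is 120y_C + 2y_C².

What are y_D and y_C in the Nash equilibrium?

Firm D's profit: π = y_D(370 − 4(y_D + y_C)) − 126y_D.
∂π/∂y_D = 244 − 8y_D − 4y_C = 0, so y_D = 30.5 − 0.5y_C.
For C: ∂π/∂y_C = 250 − 12y_C − 4y_D = 0 ⇒ y_C = 125/6 − (1/3)y_D.
Plugging y_C into D's best response: y_D = 30.5 − 0.5(125/6 − (1/3)y_D) ⇒ (5/6)y_D = 241/12, so y_D = 24.1.
Then y_C = 125/6 − (1/3)·24.1 = 12.8.

24.1, 12.8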